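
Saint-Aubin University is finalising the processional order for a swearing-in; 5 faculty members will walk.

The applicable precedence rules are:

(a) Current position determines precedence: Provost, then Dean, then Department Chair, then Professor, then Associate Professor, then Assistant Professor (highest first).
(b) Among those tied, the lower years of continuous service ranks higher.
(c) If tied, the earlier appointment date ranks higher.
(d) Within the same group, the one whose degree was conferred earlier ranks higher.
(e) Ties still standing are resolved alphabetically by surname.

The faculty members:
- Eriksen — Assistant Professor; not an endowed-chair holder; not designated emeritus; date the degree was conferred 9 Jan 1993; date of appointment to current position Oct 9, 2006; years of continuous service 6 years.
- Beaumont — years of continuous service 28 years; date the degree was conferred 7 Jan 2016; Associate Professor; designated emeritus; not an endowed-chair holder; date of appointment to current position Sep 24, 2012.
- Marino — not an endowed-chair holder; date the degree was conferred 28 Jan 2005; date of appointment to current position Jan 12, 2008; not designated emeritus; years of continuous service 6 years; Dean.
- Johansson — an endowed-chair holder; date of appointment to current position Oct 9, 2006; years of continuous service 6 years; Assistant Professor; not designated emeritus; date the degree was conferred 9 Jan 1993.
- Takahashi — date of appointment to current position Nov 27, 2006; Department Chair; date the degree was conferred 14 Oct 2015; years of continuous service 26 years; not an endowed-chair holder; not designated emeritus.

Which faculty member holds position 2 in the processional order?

Takahashi

By current position: Marino (Dean); then Takahashi (Department Chair); then Beaumont (Associate Professor); then Eriksen and Johansson (Assistant Professor).
Eriksen and Johansson both have years of continuous service 6 years, so the next rule applies.
Eriksen and Johansson both have date of appointment to current position Oct 9, 2006, so the next rule applies.
Eriksen and Johansson both have date the degree was conferred 9 Jan 1993, so the next rule applies.
Among Eriksen and Johansson, alphabetically by surname: Eriksen before Johansson.
Order: Marino, Takahashi, Beaumont, Eriksen, Johansson.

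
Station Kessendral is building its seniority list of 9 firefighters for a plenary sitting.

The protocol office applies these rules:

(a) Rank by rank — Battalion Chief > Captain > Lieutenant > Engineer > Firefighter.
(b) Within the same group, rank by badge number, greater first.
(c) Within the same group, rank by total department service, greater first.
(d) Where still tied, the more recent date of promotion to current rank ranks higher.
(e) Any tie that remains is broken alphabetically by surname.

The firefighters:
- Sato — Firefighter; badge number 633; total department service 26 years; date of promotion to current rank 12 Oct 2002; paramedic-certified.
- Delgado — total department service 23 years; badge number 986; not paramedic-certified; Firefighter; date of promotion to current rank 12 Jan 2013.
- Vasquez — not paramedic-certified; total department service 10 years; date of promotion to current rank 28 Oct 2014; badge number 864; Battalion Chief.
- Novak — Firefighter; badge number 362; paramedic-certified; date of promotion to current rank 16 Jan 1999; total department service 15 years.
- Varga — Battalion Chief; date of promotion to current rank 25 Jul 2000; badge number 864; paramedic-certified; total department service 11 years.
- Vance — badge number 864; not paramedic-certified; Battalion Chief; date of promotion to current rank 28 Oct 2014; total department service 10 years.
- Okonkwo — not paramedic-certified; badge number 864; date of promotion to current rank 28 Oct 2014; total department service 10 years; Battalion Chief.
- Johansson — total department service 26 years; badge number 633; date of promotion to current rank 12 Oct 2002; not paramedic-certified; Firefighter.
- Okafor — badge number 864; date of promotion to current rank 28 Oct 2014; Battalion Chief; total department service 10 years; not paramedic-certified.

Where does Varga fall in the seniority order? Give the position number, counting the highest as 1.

By rank: Varga, Okafor, Okonkwo, Vance and Vasquez (Battalion Chief); then Delgado, Johansson, Sato and Novak (Firefighter).
Varga, Okafor, Okonkwo, Vance and Vasquez all have badge number 864, so the next rule applies.
Among Varga, Okafor, Okonkwo, Vance and Vasquez, by total department service (higher first): Varga (11 years) before Okafor, Okonkwo, Vance and Vasquez (10 years).
Okafor, Okonkwo, Vance and Vasquez all have date of promotion to current rank 28 Oct 2014, so the next rule applies.
Among Okafor, Okonkwo, Vance and Vasquez, alphabetically by surname: Okafor before Okonkwo before Vance before Vasquez.
Among Delgado, Johansson, Sato and Novak, by badge number (higher first): Delgado (986) before Johansson and Sato (633) before Novak (362).
Johansson and Sato both have total department service 26 years, so the next rule applies.
Johansson and Sato both have date of promotion to current rank 12 Oct 2002, so the next rule applies.
Among Johansson and Sato, alphabetically by surname: Johansson before Sato.
Order: Varga, Okafor, Okonkwo, Vance, Vasquez, Delgado, Johansson, Sato, Novak. So position 1.

1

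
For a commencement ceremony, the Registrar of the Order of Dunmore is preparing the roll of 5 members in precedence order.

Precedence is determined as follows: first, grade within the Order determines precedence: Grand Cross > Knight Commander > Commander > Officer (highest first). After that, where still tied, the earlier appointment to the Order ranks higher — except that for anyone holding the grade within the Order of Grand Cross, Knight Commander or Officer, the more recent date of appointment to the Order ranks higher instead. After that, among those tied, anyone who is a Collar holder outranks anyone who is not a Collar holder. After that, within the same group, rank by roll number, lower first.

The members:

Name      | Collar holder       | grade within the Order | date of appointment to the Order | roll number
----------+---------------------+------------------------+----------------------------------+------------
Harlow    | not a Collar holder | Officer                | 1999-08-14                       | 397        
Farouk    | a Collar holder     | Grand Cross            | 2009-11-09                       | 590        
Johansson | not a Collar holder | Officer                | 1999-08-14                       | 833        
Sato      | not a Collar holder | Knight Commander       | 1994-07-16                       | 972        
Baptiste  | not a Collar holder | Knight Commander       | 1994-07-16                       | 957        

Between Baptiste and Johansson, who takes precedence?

By grade within the Order: Farouk (Grand Cross); then Baptiste and Sato (Knight Commander); then Harlow and Johansson (Officer).
Baptiste and Sato both have date of appointment to the Order 1994-07-16, so the next rule applies.
Baptiste and Sato are each not a Collar holder, so the next rule applies.
Among Baptiste and Sato, by roll number (lower first): Baptiste (957) before Sato (972).
Harlow and Johansson both have date of appointment to the Order 1999-08-14, so the next rule applies.
Harlow and Johansson are each not a Collar holder, so the next rule applies.
Among Harlow and Johansson, by roll number (lower first): Harlow (397) before Johansson (833).
So Baptiste takes precedence.

Baptiste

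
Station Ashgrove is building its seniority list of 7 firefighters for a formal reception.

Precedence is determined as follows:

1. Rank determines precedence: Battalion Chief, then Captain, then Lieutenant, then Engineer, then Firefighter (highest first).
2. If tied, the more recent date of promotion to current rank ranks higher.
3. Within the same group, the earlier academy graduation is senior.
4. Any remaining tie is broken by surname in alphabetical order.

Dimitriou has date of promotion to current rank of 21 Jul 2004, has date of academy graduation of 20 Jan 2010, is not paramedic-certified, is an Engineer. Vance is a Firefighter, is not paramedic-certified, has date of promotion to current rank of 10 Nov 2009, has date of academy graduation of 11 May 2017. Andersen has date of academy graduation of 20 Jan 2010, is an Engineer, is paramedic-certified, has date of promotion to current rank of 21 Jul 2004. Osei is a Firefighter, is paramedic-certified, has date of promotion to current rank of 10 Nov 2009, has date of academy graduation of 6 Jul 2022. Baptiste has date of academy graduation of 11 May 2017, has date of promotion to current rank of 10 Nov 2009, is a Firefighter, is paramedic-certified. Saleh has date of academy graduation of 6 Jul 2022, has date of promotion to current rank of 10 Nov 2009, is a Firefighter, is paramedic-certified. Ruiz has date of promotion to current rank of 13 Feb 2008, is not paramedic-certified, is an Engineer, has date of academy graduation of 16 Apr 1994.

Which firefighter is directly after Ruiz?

By rank: Ruiz, Andersen and Dimitriou (Engineer); then Baptiste, Vance, Osei and Saleh (Firefighter).
Among Ruiz, Andersen and Dimitriou, by date of promotion to current rank (later first): Ruiz (13 Feb 2008) before Andersen and Dimitriou (21 Jul 2004).
Andersen and Dimitriou both have date of academy graduation 20 Jan 2010, so the next rule applies.
Among Andersen and Dimitriou, alphabetically by surname: Andersen before Dimitriou.
Baptiste, Vance, Osei and Saleh all have date of promotion to current rank 10 Nov 2009, so the next rule applies.
Among Baptiste, Vance, Osei and Saleh, by date of academy graduation (earlier first): Baptiste and Vance (11 May 2017) before Osei and Saleh (6 Jul 2022).
Among Baptiste and Vance, alphabetically by surname: Baptiste before Vance.
Among Osei and Saleh, alphabetically by surname: Osei before Saleh.
Order: Ruiz, Andersen, Dimitriou, Baptiste, Vance, Osei, Saleh.

Andersen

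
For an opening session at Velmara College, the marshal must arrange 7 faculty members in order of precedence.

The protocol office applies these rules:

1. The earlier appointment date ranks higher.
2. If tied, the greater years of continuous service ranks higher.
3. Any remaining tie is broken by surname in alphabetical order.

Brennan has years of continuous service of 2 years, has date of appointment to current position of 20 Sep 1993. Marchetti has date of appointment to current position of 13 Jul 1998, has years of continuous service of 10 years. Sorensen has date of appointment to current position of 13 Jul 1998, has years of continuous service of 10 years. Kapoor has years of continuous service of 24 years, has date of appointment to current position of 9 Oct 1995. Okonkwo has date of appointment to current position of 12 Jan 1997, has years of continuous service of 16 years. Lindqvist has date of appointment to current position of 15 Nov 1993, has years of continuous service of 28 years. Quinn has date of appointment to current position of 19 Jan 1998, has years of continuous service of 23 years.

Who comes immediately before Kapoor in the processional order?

By date of appointment to current position (earlier first): Brennan (20 Sep 1993); then Lindqvist (15 Nov 1993); then Kapoor (9 Oct 1995); then Okonkwo (12 Jan 1997); then Quinn (19 Jan 1998); then Marchetti and Sorensen (both 13 Jul 1998).
Marchetti and Sorensen both have years of continuous service 10 years, so the next rule applies.
Among Marchetti and Sorensen, alphabetically by surname: Marchetti before Sorensen.
Order: Brennan, Lindqvist, Kapoor, Okonkwo, Quinn, Marchetti, Sorensen.

Lindqvist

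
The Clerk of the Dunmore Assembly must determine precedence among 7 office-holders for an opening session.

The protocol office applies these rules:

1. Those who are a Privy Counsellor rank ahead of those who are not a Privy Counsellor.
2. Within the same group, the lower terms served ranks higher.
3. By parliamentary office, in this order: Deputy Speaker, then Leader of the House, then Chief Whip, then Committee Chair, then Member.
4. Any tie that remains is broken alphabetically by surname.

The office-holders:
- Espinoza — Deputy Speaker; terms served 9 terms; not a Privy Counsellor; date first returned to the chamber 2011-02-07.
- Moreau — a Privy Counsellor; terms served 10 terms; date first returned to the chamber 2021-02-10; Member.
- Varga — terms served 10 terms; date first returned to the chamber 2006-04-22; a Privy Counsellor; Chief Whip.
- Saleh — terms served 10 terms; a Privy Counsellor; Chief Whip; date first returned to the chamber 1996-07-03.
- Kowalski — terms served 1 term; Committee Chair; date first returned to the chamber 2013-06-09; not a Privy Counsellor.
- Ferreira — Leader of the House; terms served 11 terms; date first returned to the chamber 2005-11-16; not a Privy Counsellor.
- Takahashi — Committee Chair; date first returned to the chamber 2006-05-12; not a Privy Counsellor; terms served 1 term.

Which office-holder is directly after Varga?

By the first rule: Saleh, Varga and Moreau (each a Privy Counsellor); then Kowalski, Takahashi, Espinoza and Ferreira (each not a Privy Counsellor).
Saleh, Varga and Moreau all have terms served 10 terms, so the next rule applies.
Among Saleh, Varga and Moreau, by parliamentary office: Saleh and Varga (Chief Whip) before Moreau (Member).
Among Saleh and Varga, alphabetically by surname: Saleh before Varga.
Among Kowalski, Takahashi, Espinoza and Ferreira, by terms served (lower first): Kowalski and Takahashi (1 term) before Espinoza (9 terms) before Ferreira (11 terms).
Kowalski and Takahashi are each Committee Chair, so the next rule applies.
Among Kowalski and Takahashi, alphabetically by surname: Kowalski before Takahashi.
Order: Saleh, Varga, Moreau, Kowalski, Takahashi, Espinoza, Ferreira.

Moreau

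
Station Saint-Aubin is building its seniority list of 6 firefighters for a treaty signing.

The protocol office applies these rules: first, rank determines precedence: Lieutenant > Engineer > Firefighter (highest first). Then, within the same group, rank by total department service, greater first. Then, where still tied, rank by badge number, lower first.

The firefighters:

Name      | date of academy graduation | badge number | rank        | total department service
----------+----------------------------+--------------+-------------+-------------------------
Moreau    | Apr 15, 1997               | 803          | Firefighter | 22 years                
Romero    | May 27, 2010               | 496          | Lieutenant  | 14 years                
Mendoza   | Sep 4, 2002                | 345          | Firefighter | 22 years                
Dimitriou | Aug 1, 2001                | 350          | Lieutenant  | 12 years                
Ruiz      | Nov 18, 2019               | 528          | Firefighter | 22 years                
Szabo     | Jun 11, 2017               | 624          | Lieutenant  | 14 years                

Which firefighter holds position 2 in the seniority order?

Szabo

By rank: Romero, Szabo and Dimitriou (Lieutenant); then Mendoza, Ruiz and Moreau (Firefighter).
Among Romero, Szabo and Dimitriou, by total department service (higher first): Romero and Szabo (14 years) before Dimitriou (12 years).
Among Romero and Szabo, by badge number (lower first): Romero (496) before Szabo (624).
Mendoza, Ruiz and Moreau all have total department service 22 years, so the next rule applies.
Among Mendoza, Ruiz and Moreau, by badge number (lower first): Mendoza (345) before Ruiz (528) before Moreau (803).
Order: Romero, Szabo, Dimitriou, Mendoza, Ruiz, Moreau.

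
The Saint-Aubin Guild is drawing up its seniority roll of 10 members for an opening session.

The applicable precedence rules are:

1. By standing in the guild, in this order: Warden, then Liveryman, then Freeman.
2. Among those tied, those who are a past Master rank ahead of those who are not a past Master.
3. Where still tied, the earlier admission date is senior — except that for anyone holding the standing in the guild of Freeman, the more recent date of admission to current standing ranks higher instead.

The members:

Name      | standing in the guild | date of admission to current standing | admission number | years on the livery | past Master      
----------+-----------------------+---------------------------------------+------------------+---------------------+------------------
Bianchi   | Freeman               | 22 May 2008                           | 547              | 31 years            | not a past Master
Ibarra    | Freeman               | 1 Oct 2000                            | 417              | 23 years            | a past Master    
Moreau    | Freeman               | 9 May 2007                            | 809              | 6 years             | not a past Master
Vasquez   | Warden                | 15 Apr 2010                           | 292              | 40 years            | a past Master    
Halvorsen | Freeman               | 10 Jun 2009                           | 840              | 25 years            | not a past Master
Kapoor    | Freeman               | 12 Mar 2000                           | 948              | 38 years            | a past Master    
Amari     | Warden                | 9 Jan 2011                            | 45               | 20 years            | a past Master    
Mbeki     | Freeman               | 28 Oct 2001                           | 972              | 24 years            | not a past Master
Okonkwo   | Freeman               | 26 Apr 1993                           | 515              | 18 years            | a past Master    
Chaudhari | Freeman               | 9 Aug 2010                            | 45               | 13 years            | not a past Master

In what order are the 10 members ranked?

By standing in the guild: Vasquez and Amari (Warden); then Ibarra, Kapoor, Okonkwo, Chaudhari, Halvorsen, Bianchi, Moreau and Mbeki (Freeman).
Vasquez and Amari are each a past Master, so the next rule applies.
Among Vasquez and Amari, by date of admission to current standing (earlier first): Vasquez (15 Apr 2010) before Amari (9 Jan 2011).
Among Ibarra, Kapoor, Okonkwo, Chaudhari, Halvorsen, Bianchi, Moreau and Mbeki, a past Master before not a past Master: Ibarra, Kapoor and Okonkwo (a past Master) before Chaudhari, Halvorsen, Bianchi, Moreau and Mbeki (not a past Master).
Among Ibarra, Kapoor and Okonkwo, by date of admission to current standing (later first) (reversed rule for this group): Ibarra (1 Oct 2000) before Kapoor (12 Mar 2000) before Okonkwo (26 Apr 1993).
Among Chaudhari, Halvorsen, Bianchi, Moreau and Mbeki, by date of admission to current standing (later first) (reversed rule for this group): Chaudhari (9 Aug 2010) before Halvorsen (10 Jun 2009) before Bianchi (22 May 2008) before Moreau (9 May 2007) before Mbeki (28 Oct 2001).
Full order: Vasquez, Amari, Ibarra, Kapoor, Okonkwo, Chaudhari, Halvorsen, Bianchi, Moreau, Mbeki.

Vasquez, Amari, Ibarra, Kapoor, Okonkwo, Chaudhari, Halvorsen, Bianchi, Moreau, Mbeki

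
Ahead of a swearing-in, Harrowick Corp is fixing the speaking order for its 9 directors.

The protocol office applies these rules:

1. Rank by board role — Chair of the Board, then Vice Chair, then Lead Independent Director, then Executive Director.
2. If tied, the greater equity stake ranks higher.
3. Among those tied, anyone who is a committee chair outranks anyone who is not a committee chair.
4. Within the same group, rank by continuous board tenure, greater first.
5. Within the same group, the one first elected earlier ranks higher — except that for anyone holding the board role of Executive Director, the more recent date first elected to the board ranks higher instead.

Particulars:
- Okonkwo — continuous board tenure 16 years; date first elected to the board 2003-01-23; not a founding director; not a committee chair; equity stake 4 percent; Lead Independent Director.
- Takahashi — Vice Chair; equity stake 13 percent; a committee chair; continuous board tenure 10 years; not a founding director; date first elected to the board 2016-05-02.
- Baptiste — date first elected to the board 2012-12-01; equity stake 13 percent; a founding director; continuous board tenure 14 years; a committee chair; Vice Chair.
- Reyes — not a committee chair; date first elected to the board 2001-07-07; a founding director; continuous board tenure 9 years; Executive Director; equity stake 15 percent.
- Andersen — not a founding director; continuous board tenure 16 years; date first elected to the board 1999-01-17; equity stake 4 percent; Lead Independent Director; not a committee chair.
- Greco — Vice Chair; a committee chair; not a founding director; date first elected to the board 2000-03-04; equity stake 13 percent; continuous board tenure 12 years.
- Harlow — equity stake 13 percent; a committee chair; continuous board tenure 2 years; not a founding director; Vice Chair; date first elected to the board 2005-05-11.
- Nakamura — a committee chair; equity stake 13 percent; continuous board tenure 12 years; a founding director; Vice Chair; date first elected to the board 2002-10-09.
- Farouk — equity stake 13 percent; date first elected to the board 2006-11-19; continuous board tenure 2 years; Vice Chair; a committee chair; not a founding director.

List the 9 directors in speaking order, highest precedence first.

By board role: Baptiste, Greco, Nakamura, Takahashi, Harlow and Farouk (Vice Chair); then Andersen and Okonkwo (Lead Independent Director); then Reyes (Executive Director).
Baptiste, Greco, Nakamura, Takahashi, Harlow and Farouk all have equity stake 13 percent, so the next rule applies.
Baptiste, Greco, Nakamura, Takahashi, Harlow and Farouk are each a committee chair, so the next rule applies.
Among Baptiste, Greco, Nakamura, Takahashi, Harlow and Farouk, by continuous board tenure (higher first): Baptiste (14 years) before Greco and Nakamura (12 years) before Takahashi (10 years) before Harlow and Farouk (2 years).
Among Greco and Nakamura, by date first elected to the board (earlier first): Greco (2000-03-04) before Nakamura (2002-10-09).
Among Harlow and Farouk, by date first elected to the board (earlier first): Harlow (2005-05-11) before Farouk (2006-11-19).
Andersen and Okonkwo both have equity stake 4 percent, so the next rule applies.
Andersen and Okonkwo are each not a committee chair, so the next rule applies.
Andersen and Okonkwo both have continuous board tenure 16 years, so the next rule applies.
Among Andersen and Okonkwo, by date first elected to the board (earlier first): Andersen (1999-01-17) before Okonkwo (2003-01-23).
Full order: Baptiste, Greco, Nakamura, Takahashi, Harlow, Farouk, Andersen, Okonkwo, Reyes.

Baptiste, Greco, Nakamura, Takahashi, Harlow, Farouk, Andersen, Okonkwo, Reyes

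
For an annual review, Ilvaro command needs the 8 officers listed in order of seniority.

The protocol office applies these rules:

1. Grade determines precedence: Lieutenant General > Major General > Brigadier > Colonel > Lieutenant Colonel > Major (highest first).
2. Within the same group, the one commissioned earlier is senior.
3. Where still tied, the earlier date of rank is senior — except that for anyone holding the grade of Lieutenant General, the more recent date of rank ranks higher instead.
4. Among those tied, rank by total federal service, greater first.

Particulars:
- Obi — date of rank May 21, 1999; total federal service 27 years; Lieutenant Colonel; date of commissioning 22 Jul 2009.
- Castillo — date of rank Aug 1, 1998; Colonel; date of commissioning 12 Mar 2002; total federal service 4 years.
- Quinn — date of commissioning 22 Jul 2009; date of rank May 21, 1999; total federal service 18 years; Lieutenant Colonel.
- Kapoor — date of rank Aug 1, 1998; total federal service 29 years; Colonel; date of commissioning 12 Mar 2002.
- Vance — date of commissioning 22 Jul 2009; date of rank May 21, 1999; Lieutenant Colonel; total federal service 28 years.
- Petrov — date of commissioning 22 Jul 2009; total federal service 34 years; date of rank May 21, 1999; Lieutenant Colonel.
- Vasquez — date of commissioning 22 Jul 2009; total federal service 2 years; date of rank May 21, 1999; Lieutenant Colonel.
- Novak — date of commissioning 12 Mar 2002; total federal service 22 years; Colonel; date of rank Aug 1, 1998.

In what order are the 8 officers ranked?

Kapoor, Novak, Castillo, Petrov, Vance, Obi, Quinn, Vasquez

By grade: Kapoor, Novak and Castillo (Colonel); then Petrov, Vance, Obi, Quinn and Vasquez (Lieutenant Colonel).
Kapoor, Novak and Castillo all have date of commissioning 12 Mar 2002, so the next rule applies.
Kapoor, Novak and Castillo all have date of rank Aug 1, 1998, so the next rule applies.
Among Kapoor, Novak and Castillo, by total federal service (higher first): Kapoor (29 years) before Novak (22 years) before Castillo (4 years).
Petrov, Vance, Obi, Quinn and Vasquez all have date of commissioning 22 Jul 2009, so the next rule applies.
Petrov, Vance, Obi, Quinn and Vasquez all have date of rank May 21, 1999, so the next rule applies.
Among Petrov, Vance, Obi, Quinn and Vasquez, by total federal service (higher first): Petrov (34 years) before Vance (28 years) before Obi (27 years) before Quinn (18 years) before Vasquez (2 years).
Full order: Kapoor, Novak, Castillo, Petrov, Vance, Obi, Quinn, Vasquez.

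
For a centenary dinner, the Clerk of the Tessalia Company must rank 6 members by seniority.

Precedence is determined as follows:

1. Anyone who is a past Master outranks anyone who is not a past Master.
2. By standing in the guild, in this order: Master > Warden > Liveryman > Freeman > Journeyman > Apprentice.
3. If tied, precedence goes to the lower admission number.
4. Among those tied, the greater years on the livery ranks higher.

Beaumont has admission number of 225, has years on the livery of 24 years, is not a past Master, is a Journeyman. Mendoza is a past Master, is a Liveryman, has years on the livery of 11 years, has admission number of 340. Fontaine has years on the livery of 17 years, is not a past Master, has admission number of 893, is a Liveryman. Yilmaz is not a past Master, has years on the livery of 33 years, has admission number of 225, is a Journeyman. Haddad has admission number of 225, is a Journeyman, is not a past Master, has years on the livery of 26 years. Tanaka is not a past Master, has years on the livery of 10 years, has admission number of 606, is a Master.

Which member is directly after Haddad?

Beaumont

By the first rule: Mendoza (a past Master); then Tanaka, Fontaine, Yilmaz, Haddad and Beaumont (each not a past Master).
Among Tanaka, Fontaine, Yilmaz, Haddad and Beaumont, by standing in the guild: Tanaka (Master) before Fontaine (Liveryman) before Yilmaz, Haddad and Beaumont (Journeyman).
Yilmaz, Haddad and Beaumont all have admission number 225, so the next rule applies.
Among Yilmaz, Haddad and Beaumont, by years on the livery (higher first): Yilmaz (33 years) before Haddad (26 years) before Beaumont (24 years).
Order: Mendoza, Tanaka, Fontaine, Yilmaz, Haddad, Beaumont.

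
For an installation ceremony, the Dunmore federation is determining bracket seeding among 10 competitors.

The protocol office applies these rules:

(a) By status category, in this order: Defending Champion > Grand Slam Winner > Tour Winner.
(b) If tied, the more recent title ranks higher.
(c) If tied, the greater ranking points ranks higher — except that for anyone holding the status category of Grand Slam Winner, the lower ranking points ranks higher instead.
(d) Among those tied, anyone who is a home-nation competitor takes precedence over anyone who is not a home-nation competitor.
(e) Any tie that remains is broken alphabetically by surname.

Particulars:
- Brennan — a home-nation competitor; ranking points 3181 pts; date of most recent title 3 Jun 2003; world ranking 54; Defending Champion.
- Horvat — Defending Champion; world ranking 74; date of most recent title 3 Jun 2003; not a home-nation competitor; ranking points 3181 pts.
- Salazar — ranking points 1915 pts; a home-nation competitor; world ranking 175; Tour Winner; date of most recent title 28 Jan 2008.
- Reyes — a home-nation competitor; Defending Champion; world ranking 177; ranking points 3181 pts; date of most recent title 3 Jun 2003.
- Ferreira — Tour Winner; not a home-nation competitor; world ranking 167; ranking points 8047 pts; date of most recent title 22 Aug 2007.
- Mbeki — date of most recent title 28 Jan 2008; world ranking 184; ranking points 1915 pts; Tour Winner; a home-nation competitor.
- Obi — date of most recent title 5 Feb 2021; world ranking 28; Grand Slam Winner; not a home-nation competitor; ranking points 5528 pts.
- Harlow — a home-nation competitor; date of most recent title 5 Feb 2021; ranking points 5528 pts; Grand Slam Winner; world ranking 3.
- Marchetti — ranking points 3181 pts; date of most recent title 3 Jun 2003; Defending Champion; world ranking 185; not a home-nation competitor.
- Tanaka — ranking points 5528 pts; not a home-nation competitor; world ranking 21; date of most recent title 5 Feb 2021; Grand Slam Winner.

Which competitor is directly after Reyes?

By status category: Brennan, Reyes, Horvat and Marchetti (Defending Champion); then Harlow, Obi and Tanaka (Grand Slam Winner); then Mbeki, Salazar and Ferreira (Tour Winner).
Brennan, Reyes, Horvat and Marchetti all have date of most recent title 3 Jun 2003, so the next rule applies.
Brennan, Reyes, Horvat and Marchetti all have ranking points 3181 pts, so the next rule applies.
Among Brennan, Reyes, Horvat and Marchetti, a home-nation competitor before not a home-nation competitor: Brennan and Reyes (a home-nation competitor) before Horvat and Marchetti (not a home-nation competitor).
Among Brennan and Reyes, alphabetically by surname: Brennan before Reyes.
Among Horvat and Marchetti, alphabetically by surname: Horvat before Marchetti.
Harlow, Obi and Tanaka all have date of most recent title 5 Feb 2021, so the next rule applies.
Harlow, Obi and Tanaka all have ranking points 5528 pts, so the next rule applies.
Among Harlow, Obi and Tanaka, a home-nation competitor before not a home-nation competitor: Harlow (a home-nation competitor) before Obi and Tanaka (not a home-nation competitor).
Among Obi and Tanaka, alphabetically by surname: Obi before Tanaka.
Among Mbeki, Salazar and Ferreira, by date of most recent title (later first): Mbeki and Salazar (28 Jan 2008) before Ferreira (22 Aug 2007).
Mbeki and Salazar both have ranking points 1915 pts, so the next rule applies.
Mbeki and Salazar are each a home-nation competitor, so the next rule applies.
Among Mbeki and Salazar, alphabetically by surname: Mbeki before Salazar.
Order: Brennan, Reyes, Horvat, Marchetti, Harlow, Obi, Tanaka, Mbeki, Salazar, Ferreira.

Horvat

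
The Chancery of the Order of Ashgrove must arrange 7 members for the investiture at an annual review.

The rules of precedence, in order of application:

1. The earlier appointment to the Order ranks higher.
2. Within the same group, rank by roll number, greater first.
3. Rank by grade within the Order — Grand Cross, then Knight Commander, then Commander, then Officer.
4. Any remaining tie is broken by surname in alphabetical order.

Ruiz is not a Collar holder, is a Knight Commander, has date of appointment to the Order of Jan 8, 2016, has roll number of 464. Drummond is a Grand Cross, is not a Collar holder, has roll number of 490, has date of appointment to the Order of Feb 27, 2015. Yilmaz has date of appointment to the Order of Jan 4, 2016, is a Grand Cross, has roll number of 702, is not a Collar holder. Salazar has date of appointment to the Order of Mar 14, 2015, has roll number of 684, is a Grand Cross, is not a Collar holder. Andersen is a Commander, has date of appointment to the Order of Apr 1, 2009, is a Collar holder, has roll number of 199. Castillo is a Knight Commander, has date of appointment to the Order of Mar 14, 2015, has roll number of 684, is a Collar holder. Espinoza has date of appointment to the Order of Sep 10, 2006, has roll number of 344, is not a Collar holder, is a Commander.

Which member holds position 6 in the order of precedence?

By date of appointment to the Order (earlier first): Espinoza (Sep 10, 2006); then Andersen (Apr 1, 2009); then Drummond (Feb 27, 2015); then Salazar and Castillo (both Mar 14, 2015); then Yilmaz (Jan 4, 2016); then Ruiz (Jan 8, 2016).
Salazar and Castillo both have roll number 684, so the next rule applies.
Among Salazar and Castillo, by grade within the Order: Salazar (Grand Cross) before Castillo (Knight Commander).
Order: Espinoza, Andersen, Drummond, Salazar, Castillo, Yilmaz, Ruiz.

Yilmaz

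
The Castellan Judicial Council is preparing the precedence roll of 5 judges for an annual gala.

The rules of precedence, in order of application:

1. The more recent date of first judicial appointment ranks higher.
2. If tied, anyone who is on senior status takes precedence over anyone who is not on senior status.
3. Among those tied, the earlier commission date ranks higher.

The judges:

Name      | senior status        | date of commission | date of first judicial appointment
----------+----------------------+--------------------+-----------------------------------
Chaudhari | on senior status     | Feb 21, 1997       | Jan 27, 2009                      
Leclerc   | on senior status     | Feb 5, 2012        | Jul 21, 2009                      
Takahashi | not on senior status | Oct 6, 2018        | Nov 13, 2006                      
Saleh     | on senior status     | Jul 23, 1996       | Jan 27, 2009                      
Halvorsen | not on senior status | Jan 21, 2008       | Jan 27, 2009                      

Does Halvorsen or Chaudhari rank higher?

By date of first judicial appointment (later first): Leclerc (Jul 21, 2009); then Saleh, Chaudhari and Halvorsen (each Jan 27, 2009); then Takahashi (Nov 13, 2006).
Among Saleh, Chaudhari and Halvorsen, on senior status before not on senior status: Saleh and Chaudhari (on senior status) before Halvorsen (not on senior status).
Among Saleh and Chaudhari, by date of commission (earlier first): Saleh (Jul 23, 1996) before Chaudhari (Feb 21, 1997).
So Chaudhari takes precedence.

Chaudhari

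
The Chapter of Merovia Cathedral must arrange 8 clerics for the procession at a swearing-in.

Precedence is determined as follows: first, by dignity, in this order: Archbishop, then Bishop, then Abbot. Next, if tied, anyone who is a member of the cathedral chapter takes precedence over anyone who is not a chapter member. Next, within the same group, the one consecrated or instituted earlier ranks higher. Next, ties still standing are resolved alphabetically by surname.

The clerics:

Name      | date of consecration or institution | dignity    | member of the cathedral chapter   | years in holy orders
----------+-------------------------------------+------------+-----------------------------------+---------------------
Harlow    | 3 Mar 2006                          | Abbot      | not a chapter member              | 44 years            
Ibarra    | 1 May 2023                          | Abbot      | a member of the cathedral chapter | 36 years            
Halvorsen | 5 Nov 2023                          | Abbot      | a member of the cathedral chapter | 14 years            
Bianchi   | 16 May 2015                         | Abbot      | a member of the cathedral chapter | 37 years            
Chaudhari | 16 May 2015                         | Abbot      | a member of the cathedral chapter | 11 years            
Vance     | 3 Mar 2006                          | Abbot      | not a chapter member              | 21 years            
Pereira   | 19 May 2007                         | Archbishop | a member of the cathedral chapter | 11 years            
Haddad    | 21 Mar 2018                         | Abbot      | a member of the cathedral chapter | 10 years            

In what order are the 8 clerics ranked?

By dignity: Pereira (Archbishop); then Bianchi, Chaudhari, Haddad, Ibarra, Halvorsen, Harlow and Vance (Abbot).
Among Bianchi, Chaudhari, Haddad, Ibarra, Halvorsen, Harlow and Vance, a member of the cathedral chapter before not a chapter member: Bianchi, Chaudhari, Haddad, Ibarra and Halvorsen (a member of the cathedral chapter) before Harlow and Vance (not a chapter member).
Among Bianchi, Chaudhari, Haddad, Ibarra and Halvorsen, by date of consecration or institution (earlier first): Bianchi and Chaudhari (16 May 2015) before Haddad (21 Mar 2018) before Ibarra (1 May 2023) before Halvorsen (5 Nov 2023).
Among Bianchi and Chaudhari, alphabetically by surname: Bianchi before Chaudhari.
Harlow and Vance both have date of consecration or institution 3 Mar 2006, so the next rule applies.
Among Harlow and Vance, alphabetically by surname: Harlow before Vance.
Full order: Pereira, Bianchi, Chaudhari, Haddad, Ibarra, Halvorsen, Harlow, Vance.

Pereira, Bianchi, Chaudhari, Haddad, Ibarra, Halvorsen, Harlow, Vance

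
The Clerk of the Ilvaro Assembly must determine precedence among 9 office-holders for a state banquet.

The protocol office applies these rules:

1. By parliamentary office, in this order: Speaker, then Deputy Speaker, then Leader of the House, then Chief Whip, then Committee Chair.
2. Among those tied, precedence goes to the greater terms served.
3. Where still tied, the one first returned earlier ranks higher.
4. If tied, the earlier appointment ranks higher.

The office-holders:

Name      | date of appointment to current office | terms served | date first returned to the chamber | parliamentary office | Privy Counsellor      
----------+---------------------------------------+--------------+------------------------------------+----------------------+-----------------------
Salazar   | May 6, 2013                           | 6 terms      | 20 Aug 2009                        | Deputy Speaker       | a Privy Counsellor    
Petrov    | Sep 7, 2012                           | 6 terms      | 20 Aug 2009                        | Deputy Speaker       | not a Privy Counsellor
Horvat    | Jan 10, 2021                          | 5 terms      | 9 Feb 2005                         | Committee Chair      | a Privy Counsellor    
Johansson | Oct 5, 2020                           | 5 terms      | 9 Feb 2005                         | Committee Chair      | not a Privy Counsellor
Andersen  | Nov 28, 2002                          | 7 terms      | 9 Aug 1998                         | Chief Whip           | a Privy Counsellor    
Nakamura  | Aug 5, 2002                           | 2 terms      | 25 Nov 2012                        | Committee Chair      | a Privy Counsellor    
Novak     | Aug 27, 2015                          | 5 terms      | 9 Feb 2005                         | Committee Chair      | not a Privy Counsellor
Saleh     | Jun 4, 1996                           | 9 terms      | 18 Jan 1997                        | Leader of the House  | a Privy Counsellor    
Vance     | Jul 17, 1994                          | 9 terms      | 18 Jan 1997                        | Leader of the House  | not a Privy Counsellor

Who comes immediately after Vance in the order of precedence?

Saleh

By parliamentary office: Petrov and Salazar (Deputy Speaker); then Vance and Saleh (Leader of the House); then Andersen (Chief Whip); then Novak, Johansson, Horvat and Nakamura (Committee Chair).
Petrov and Salazar both have terms served 6 terms, so the next rule applies.
Petrov and Salazar both have date first returned to the chamber 20 Aug 2009, so the next rule applies.
Among Petrov and Salazar, by date of appointment to current office (earlier first): Petrov (Sep 7, 2012) before Salazar (May 6, 2013).
Vance and Saleh both have terms served 9 terms, so the next rule applies.
Vance and Saleh both have date first returned to the chamber 18 Jan 1997, so the next rule applies.
Among Vance and Saleh, by date of appointment to current office (earlier first): Vance (Jul 17, 1994) before Saleh (Jun 4, 1996).
Among Novak, Johansson, Horvat and Nakamura, by terms served (higher first): Novak, Johansson and Horvat (5 terms) before Nakamura (2 terms).
Novak, Johansson and Horvat all have date first returned to the chamber 9 Feb 2005, so the next rule applies.
Among Novak, Johansson and Horvat, by date of appointment to current office (earlier first): Novak (Aug 27, 2015) before Johansson (Oct 5, 2020) before Horvat (Jan 10, 2021).
Order: Petrov, Salazar, Vance, Saleh, Andersen, Novak, Johansson, Horvat, Nakamura.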